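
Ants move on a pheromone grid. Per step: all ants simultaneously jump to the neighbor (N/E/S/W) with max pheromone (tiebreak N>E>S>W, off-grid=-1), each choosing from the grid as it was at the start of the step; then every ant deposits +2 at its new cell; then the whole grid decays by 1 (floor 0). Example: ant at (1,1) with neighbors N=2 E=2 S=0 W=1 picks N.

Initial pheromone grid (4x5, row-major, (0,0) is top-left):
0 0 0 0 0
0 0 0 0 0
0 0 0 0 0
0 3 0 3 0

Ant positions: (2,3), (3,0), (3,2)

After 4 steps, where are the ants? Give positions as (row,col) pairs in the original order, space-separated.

Step 1: ant0:(2,3)->S->(3,3) | ant1:(3,0)->E->(3,1) | ant2:(3,2)->E->(3,3)
  grid max=6 at (3,3)
Step 2: ant0:(3,3)->N->(2,3) | ant1:(3,1)->N->(2,1) | ant2:(3,3)->N->(2,3)
  grid max=5 at (3,3)
Step 3: ant0:(2,3)->S->(3,3) | ant1:(2,1)->S->(3,1) | ant2:(2,3)->S->(3,3)
  grid max=8 at (3,3)
Step 4: ant0:(3,3)->N->(2,3) | ant1:(3,1)->N->(2,1) | ant2:(3,3)->N->(2,3)
  grid max=7 at (3,3)

(2,3) (2,1) (2,3)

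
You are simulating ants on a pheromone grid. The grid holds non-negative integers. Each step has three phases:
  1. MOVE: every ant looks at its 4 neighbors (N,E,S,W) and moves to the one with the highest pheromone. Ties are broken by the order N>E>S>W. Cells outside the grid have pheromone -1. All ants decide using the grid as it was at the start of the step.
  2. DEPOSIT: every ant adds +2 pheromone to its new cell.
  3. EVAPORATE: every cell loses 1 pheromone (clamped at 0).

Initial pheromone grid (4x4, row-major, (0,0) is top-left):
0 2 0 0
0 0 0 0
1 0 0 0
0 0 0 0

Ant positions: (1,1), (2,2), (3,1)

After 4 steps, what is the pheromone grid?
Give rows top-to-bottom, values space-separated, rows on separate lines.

After step 1: ants at (0,1),(1,2),(2,1)
  0 3 0 0
  0 0 1 0
  0 1 0 0
  0 0 0 0
After step 2: ants at (0,2),(0,2),(1,1)
  0 2 3 0
  0 1 0 0
  0 0 0 0
  0 0 0 0
After step 3: ants at (0,1),(0,1),(0,1)
  0 7 2 0
  0 0 0 0
  0 0 0 0
  0 0 0 0
After step 4: ants at (0,2),(0,2),(0,2)
  0 6 7 0
  0 0 0 0
  0 0 0 0
  0 0 0 0

0 6 7 0
0 0 0 0
0 0 0 0
0 0 0 0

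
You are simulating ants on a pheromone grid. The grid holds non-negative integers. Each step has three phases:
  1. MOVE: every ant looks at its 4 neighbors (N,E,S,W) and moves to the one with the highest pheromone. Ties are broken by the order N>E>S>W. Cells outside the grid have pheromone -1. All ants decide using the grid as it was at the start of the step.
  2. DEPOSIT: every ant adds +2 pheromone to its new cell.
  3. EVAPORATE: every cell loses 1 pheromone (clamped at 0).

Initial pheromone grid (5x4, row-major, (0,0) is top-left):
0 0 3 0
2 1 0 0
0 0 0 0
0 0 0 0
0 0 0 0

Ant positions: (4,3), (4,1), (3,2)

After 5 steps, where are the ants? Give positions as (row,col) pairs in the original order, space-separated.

Step 1: ant0:(4,3)->N->(3,3) | ant1:(4,1)->N->(3,1) | ant2:(3,2)->N->(2,2)
  grid max=2 at (0,2)
Step 2: ant0:(3,3)->N->(2,3) | ant1:(3,1)->N->(2,1) | ant2:(2,2)->N->(1,2)
  grid max=1 at (0,2)
Step 3: ant0:(2,3)->N->(1,3) | ant1:(2,1)->N->(1,1) | ant2:(1,2)->N->(0,2)
  grid max=2 at (0,2)
Step 4: ant0:(1,3)->N->(0,3) | ant1:(1,1)->N->(0,1) | ant2:(0,2)->E->(0,3)
  grid max=3 at (0,3)
Step 5: ant0:(0,3)->W->(0,2) | ant1:(0,1)->E->(0,2) | ant2:(0,3)->W->(0,2)
  grid max=6 at (0,2)

(0,2) (0,2) (0,2)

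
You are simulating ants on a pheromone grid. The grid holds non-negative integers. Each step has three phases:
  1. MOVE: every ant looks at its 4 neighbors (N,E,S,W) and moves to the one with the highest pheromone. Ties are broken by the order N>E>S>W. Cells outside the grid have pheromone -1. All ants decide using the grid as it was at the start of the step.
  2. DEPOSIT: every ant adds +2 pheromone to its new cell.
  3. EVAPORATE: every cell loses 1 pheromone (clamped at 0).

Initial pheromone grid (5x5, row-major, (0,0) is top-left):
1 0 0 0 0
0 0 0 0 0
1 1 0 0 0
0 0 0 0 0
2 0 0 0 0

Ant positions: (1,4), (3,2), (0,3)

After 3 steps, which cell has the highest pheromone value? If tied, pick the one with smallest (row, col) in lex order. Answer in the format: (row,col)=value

Answer: (0,4)=5

Derivation:
Step 1: ant0:(1,4)->N->(0,4) | ant1:(3,2)->N->(2,2) | ant2:(0,3)->E->(0,4)
  grid max=3 at (0,4)
Step 2: ant0:(0,4)->S->(1,4) | ant1:(2,2)->N->(1,2) | ant2:(0,4)->S->(1,4)
  grid max=3 at (1,4)
Step 3: ant0:(1,4)->N->(0,4) | ant1:(1,2)->N->(0,2) | ant2:(1,4)->N->(0,4)
  grid max=5 at (0,4)
Final grid:
  0 0 1 0 5
  0 0 0 0 2
  0 0 0 0 0
  0 0 0 0 0
  0 0 0 0 0
Max pheromone 5 at (0,4)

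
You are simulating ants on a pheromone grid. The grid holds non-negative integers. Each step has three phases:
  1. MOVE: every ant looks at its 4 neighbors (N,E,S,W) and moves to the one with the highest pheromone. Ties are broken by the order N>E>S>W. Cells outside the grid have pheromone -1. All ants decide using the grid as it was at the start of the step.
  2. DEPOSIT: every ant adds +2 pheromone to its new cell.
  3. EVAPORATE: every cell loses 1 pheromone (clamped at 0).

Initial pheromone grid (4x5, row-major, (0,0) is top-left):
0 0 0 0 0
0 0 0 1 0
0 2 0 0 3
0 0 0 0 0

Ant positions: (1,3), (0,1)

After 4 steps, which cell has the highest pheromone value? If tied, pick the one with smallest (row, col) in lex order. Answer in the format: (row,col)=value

Answer: (0,2)=4

Derivation:
Step 1: ant0:(1,3)->N->(0,3) | ant1:(0,1)->E->(0,2)
  grid max=2 at (2,4)
Step 2: ant0:(0,3)->W->(0,2) | ant1:(0,2)->E->(0,3)
  grid max=2 at (0,2)
Step 3: ant0:(0,2)->E->(0,3) | ant1:(0,3)->W->(0,2)
  grid max=3 at (0,2)
Step 4: ant0:(0,3)->W->(0,2) | ant1:(0,2)->E->(0,3)
  grid max=4 at (0,2)
Final grid:
  0 0 4 4 0
  0 0 0 0 0
  0 0 0 0 0
  0 0 0 0 0
Max pheromone 4 at (0,2)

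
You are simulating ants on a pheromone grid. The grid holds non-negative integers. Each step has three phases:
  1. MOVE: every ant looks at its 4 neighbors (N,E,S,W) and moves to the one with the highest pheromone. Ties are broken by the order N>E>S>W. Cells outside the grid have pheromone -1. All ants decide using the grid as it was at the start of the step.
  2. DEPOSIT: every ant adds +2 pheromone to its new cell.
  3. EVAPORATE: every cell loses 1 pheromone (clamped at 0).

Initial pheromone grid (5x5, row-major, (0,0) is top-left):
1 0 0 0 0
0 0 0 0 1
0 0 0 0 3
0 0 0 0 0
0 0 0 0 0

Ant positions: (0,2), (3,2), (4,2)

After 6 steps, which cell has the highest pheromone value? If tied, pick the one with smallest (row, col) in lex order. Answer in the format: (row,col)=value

Answer: (2,2)=6

Derivation:
Step 1: ant0:(0,2)->E->(0,3) | ant1:(3,2)->N->(2,2) | ant2:(4,2)->N->(3,2)
  grid max=2 at (2,4)
Step 2: ant0:(0,3)->E->(0,4) | ant1:(2,2)->S->(3,2) | ant2:(3,2)->N->(2,2)
  grid max=2 at (2,2)
Step 3: ant0:(0,4)->S->(1,4) | ant1:(3,2)->N->(2,2) | ant2:(2,2)->S->(3,2)
  grid max=3 at (2,2)
Step 4: ant0:(1,4)->N->(0,4) | ant1:(2,2)->S->(3,2) | ant2:(3,2)->N->(2,2)
  grid max=4 at (2,2)
Step 5: ant0:(0,4)->S->(1,4) | ant1:(3,2)->N->(2,2) | ant2:(2,2)->S->(3,2)
  grid max=5 at (2,2)
Step 6: ant0:(1,4)->N->(0,4) | ant1:(2,2)->S->(3,2) | ant2:(3,2)->N->(2,2)
  grid max=6 at (2,2)
Final grid:
  0 0 0 0 1
  0 0 0 0 0
  0 0 6 0 0
  0 0 6 0 0
  0 0 0 0 0
Max pheromone 6 at (2,2)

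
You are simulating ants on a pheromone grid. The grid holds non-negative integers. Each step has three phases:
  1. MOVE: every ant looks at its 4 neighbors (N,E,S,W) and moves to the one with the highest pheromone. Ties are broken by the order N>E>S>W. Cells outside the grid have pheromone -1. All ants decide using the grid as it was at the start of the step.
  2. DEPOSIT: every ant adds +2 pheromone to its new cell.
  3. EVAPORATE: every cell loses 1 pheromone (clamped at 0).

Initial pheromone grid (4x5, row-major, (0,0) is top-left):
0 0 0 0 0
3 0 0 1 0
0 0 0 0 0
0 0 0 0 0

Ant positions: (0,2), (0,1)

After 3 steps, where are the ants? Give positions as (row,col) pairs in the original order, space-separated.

Step 1: ant0:(0,2)->E->(0,3) | ant1:(0,1)->E->(0,2)
  grid max=2 at (1,0)
Step 2: ant0:(0,3)->W->(0,2) | ant1:(0,2)->E->(0,3)
  grid max=2 at (0,2)
Step 3: ant0:(0,2)->E->(0,3) | ant1:(0,3)->W->(0,2)
  grid max=3 at (0,2)

(0,3) (0,2)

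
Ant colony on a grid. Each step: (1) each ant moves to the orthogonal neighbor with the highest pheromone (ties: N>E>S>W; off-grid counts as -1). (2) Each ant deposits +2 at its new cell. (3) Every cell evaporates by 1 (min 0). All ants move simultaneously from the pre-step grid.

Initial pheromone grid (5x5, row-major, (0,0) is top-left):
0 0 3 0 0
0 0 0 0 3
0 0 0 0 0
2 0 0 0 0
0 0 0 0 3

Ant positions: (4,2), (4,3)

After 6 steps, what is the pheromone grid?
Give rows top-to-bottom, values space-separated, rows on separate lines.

After step 1: ants at (3,2),(4,4)
  0 0 2 0 0
  0 0 0 0 2
  0 0 0 0 0
  1 0 1 0 0
  0 0 0 0 4
After step 2: ants at (2,2),(3,4)
  0 0 1 0 0
  0 0 0 0 1
  0 0 1 0 0
  0 0 0 0 1
  0 0 0 0 3
After step 3: ants at (1,2),(4,4)
  0 0 0 0 0
  0 0 1 0 0
  0 0 0 0 0
  0 0 0 0 0
  0 0 0 0 4
After step 4: ants at (0,2),(3,4)
  0 0 1 0 0
  0 0 0 0 0
  0 0 0 0 0
  0 0 0 0 1
  0 0 0 0 3
After step 5: ants at (0,3),(4,4)
  0 0 0 1 0
  0 0 0 0 0
  0 0 0 0 0
  0 0 0 0 0
  0 0 0 0 4
After step 6: ants at (0,4),(3,4)
  0 0 0 0 1
  0 0 0 0 0
  0 0 0 0 0
  0 0 0 0 1
  0 0 0 0 3

0 0 0 0 1
0 0 0 0 0
0 0 0 0 0
0 0 0 0 1
0 0 0 0 3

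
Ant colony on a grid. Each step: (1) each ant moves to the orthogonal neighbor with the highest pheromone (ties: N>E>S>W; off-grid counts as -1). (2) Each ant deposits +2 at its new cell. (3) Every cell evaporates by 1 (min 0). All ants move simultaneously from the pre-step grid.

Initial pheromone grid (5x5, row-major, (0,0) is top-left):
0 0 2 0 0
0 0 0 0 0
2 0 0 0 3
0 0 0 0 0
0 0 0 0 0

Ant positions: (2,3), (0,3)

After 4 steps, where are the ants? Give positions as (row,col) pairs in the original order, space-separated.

Step 1: ant0:(2,3)->E->(2,4) | ant1:(0,3)->W->(0,2)
  grid max=4 at (2,4)
Step 2: ant0:(2,4)->N->(1,4) | ant1:(0,2)->E->(0,3)
  grid max=3 at (2,4)
Step 3: ant0:(1,4)->S->(2,4) | ant1:(0,3)->W->(0,2)
  grid max=4 at (2,4)
Step 4: ant0:(2,4)->N->(1,4) | ant1:(0,2)->E->(0,3)
  grid max=3 at (2,4)

(1,4) (0,3)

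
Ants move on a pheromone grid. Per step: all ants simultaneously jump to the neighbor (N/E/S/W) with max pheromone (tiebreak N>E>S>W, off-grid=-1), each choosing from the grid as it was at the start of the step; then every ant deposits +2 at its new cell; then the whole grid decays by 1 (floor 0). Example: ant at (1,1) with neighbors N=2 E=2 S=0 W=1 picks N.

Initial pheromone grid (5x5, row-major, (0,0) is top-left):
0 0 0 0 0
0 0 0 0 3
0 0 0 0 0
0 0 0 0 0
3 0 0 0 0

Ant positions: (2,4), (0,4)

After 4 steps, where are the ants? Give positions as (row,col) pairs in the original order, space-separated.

Step 1: ant0:(2,4)->N->(1,4) | ant1:(0,4)->S->(1,4)
  grid max=6 at (1,4)
Step 2: ant0:(1,4)->N->(0,4) | ant1:(1,4)->N->(0,4)
  grid max=5 at (1,4)
Step 3: ant0:(0,4)->S->(1,4) | ant1:(0,4)->S->(1,4)
  grid max=8 at (1,4)
Step 4: ant0:(1,4)->N->(0,4) | ant1:(1,4)->N->(0,4)
  grid max=7 at (1,4)

(0,4) (0,4)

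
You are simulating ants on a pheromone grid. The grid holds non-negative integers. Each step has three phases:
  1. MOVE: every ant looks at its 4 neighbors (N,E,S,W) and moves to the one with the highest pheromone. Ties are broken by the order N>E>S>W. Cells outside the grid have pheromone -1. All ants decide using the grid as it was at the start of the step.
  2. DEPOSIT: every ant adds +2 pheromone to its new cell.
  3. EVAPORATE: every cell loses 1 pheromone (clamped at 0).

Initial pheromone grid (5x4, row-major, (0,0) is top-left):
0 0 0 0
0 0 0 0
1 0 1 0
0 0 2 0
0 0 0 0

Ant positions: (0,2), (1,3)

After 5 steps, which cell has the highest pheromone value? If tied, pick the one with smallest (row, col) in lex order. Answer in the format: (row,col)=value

Answer: (0,3)=7

Derivation:
Step 1: ant0:(0,2)->E->(0,3) | ant1:(1,3)->N->(0,3)
  grid max=3 at (0,3)
Step 2: ant0:(0,3)->S->(1,3) | ant1:(0,3)->S->(1,3)
  grid max=3 at (1,3)
Step 3: ant0:(1,3)->N->(0,3) | ant1:(1,3)->N->(0,3)
  grid max=5 at (0,3)
Step 4: ant0:(0,3)->S->(1,3) | ant1:(0,3)->S->(1,3)
  grid max=5 at (1,3)
Step 5: ant0:(1,3)->N->(0,3) | ant1:(1,3)->N->(0,3)
  grid max=7 at (0,3)
Final grid:
  0 0 0 7
  0 0 0 4
  0 0 0 0
  0 0 0 0
  0 0 0 0
Max pheromone 7 at (0,3)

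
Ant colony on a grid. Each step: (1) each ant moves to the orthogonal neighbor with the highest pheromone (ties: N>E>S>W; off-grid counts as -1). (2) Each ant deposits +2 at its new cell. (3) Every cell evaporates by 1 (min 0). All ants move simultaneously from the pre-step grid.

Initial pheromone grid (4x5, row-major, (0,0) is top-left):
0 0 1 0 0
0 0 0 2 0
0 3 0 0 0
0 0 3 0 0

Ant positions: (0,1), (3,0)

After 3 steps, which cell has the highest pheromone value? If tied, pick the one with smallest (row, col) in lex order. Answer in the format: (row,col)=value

Answer: (0,2)=2

Derivation:
Step 1: ant0:(0,1)->E->(0,2) | ant1:(3,0)->N->(2,0)
  grid max=2 at (0,2)
Step 2: ant0:(0,2)->E->(0,3) | ant1:(2,0)->E->(2,1)
  grid max=3 at (2,1)
Step 3: ant0:(0,3)->W->(0,2) | ant1:(2,1)->N->(1,1)
  grid max=2 at (0,2)
Final grid:
  0 0 2 0 0
  0 1 0 0 0
  0 2 0 0 0
  0 0 0 0 0
Max pheromone 2 at (0,2)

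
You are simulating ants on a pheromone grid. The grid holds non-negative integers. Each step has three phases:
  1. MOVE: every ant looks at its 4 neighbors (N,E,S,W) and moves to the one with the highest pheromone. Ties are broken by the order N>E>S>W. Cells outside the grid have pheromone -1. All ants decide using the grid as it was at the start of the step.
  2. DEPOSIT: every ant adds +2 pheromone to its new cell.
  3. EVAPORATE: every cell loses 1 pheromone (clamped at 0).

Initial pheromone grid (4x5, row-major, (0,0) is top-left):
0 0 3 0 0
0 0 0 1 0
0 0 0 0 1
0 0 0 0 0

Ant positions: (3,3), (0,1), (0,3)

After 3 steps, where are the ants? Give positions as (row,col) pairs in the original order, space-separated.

Step 1: ant0:(3,3)->N->(2,3) | ant1:(0,1)->E->(0,2) | ant2:(0,3)->W->(0,2)
  grid max=6 at (0,2)
Step 2: ant0:(2,3)->N->(1,3) | ant1:(0,2)->E->(0,3) | ant2:(0,2)->E->(0,3)
  grid max=5 at (0,2)
Step 3: ant0:(1,3)->N->(0,3) | ant1:(0,3)->W->(0,2) | ant2:(0,3)->W->(0,2)
  grid max=8 at (0,2)

(0,3) (0,2) (0,2)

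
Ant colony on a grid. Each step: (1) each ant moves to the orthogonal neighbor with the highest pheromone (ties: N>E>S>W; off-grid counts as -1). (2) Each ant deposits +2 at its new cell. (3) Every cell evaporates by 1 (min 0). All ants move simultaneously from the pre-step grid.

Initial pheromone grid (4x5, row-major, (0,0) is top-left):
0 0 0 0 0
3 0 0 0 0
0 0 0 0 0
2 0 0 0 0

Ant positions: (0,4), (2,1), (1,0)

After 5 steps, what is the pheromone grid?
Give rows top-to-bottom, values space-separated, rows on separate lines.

After step 1: ants at (1,4),(1,1),(0,0)
  1 0 0 0 0
  2 1 0 0 1
  0 0 0 0 0
  1 0 0 0 0
After step 2: ants at (0,4),(1,0),(1,0)
  0 0 0 0 1
  5 0 0 0 0
  0 0 0 0 0
  0 0 0 0 0
After step 3: ants at (1,4),(0,0),(0,0)
  3 0 0 0 0
  4 0 0 0 1
  0 0 0 0 0
  0 0 0 0 0
After step 4: ants at (0,4),(1,0),(1,0)
  2 0 0 0 1
  7 0 0 0 0
  0 0 0 0 0
  0 0 0 0 0
After step 5: ants at (1,4),(0,0),(0,0)
  5 0 0 0 0
  6 0 0 0 1
  0 0 0 0 0
  0 0 0 0 0

5 0 0 0 0
6 0 0 0 1
0 0 0 0 0
0 0 0 0 0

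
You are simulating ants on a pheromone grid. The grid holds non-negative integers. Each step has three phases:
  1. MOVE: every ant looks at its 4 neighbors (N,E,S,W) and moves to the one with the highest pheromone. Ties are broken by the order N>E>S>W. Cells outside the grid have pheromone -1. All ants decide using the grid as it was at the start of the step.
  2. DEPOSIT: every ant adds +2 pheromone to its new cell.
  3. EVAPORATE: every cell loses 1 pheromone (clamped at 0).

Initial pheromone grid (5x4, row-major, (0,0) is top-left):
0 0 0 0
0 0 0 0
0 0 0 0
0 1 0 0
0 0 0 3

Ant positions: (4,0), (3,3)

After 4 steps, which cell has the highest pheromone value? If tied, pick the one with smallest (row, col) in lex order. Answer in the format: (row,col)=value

Answer: (4,3)=3

Derivation:
Step 1: ant0:(4,0)->N->(3,0) | ant1:(3,3)->S->(4,3)
  grid max=4 at (4,3)
Step 2: ant0:(3,0)->N->(2,0) | ant1:(4,3)->N->(3,3)
  grid max=3 at (4,3)
Step 3: ant0:(2,0)->N->(1,0) | ant1:(3,3)->S->(4,3)
  grid max=4 at (4,3)
Step 4: ant0:(1,0)->N->(0,0) | ant1:(4,3)->N->(3,3)
  grid max=3 at (4,3)
Final grid:
  1 0 0 0
  0 0 0 0
  0 0 0 0
  0 0 0 1
  0 0 0 3
Max pheromone 3 at (4,3)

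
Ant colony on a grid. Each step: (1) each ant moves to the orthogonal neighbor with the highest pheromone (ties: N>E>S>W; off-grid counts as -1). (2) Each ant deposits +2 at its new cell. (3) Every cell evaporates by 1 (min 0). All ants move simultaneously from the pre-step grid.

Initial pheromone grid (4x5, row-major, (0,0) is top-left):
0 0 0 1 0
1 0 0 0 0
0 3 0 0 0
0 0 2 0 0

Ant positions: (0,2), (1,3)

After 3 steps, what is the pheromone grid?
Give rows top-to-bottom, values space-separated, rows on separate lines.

After step 1: ants at (0,3),(0,3)
  0 0 0 4 0
  0 0 0 0 0
  0 2 0 0 0
  0 0 1 0 0
After step 2: ants at (0,4),(0,4)
  0 0 0 3 3
  0 0 0 0 0
  0 1 0 0 0
  0 0 0 0 0
After step 3: ants at (0,3),(0,3)
  0 0 0 6 2
  0 0 0 0 0
  0 0 0 0 0
  0 0 0 0 0

0 0 0 6 2
0 0 0 0 0
0 0 0 0 0
0 0 0 0 0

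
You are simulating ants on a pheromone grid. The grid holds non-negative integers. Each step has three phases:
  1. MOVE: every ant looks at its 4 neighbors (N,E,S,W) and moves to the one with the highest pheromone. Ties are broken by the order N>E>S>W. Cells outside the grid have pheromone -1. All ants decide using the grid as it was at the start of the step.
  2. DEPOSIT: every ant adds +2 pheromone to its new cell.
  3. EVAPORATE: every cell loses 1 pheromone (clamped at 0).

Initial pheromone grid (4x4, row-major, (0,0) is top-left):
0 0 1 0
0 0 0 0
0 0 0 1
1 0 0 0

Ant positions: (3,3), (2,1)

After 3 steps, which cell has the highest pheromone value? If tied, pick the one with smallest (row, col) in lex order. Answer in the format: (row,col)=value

Answer: (2,3)=2

Derivation:
Step 1: ant0:(3,3)->N->(2,3) | ant1:(2,1)->N->(1,1)
  grid max=2 at (2,3)
Step 2: ant0:(2,3)->N->(1,3) | ant1:(1,1)->N->(0,1)
  grid max=1 at (0,1)
Step 3: ant0:(1,3)->S->(2,3) | ant1:(0,1)->E->(0,2)
  grid max=2 at (2,3)
Final grid:
  0 0 1 0
  0 0 0 0
  0 0 0 2
  0 0 0 0
Max pheromone 2 at (2,3)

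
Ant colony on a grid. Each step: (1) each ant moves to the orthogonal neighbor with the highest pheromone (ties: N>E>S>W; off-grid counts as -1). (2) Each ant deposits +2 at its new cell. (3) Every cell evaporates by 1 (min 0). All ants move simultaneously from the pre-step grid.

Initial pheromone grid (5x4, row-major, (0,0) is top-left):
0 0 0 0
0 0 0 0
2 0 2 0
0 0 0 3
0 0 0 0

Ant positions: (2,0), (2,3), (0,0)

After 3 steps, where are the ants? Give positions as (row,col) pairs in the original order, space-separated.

Step 1: ant0:(2,0)->N->(1,0) | ant1:(2,3)->S->(3,3) | ant2:(0,0)->E->(0,1)
  grid max=4 at (3,3)
Step 2: ant0:(1,0)->S->(2,0) | ant1:(3,3)->N->(2,3) | ant2:(0,1)->E->(0,2)
  grid max=3 at (3,3)
Step 3: ant0:(2,0)->N->(1,0) | ant1:(2,3)->S->(3,3) | ant2:(0,2)->E->(0,3)
  grid max=4 at (3,3)

(1,0) (3,3) (0,3)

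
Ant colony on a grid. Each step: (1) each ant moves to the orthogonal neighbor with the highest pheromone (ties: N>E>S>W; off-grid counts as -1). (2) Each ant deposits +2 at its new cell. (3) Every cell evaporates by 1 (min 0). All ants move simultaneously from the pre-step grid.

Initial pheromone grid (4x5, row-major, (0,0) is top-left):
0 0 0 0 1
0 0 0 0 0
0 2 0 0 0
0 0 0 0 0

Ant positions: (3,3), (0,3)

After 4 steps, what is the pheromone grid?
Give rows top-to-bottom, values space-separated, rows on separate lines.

After step 1: ants at (2,3),(0,4)
  0 0 0 0 2
  0 0 0 0 0
  0 1 0 1 0
  0 0 0 0 0
After step 2: ants at (1,3),(1,4)
  0 0 0 0 1
  0 0 0 1 1
  0 0 0 0 0
  0 0 0 0 0
After step 3: ants at (1,4),(0,4)
  0 0 0 0 2
  0 0 0 0 2
  0 0 0 0 0
  0 0 0 0 0
After step 4: ants at (0,4),(1,4)
  0 0 0 0 3
  0 0 0 0 3
  0 0 0 0 0
  0 0 0 0 0

0 0 0 0 3
0 0 0 0 3
0 0 0 0 0
0 0 0 0 0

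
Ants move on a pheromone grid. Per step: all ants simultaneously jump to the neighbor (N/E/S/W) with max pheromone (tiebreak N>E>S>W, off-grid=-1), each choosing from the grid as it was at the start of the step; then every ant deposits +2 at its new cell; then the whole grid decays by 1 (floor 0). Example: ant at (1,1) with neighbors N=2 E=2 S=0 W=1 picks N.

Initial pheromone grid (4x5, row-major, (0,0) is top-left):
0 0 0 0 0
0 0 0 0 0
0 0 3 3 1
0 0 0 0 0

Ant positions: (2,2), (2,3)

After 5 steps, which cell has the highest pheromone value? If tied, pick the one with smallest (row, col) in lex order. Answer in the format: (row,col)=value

Answer: (2,2)=8

Derivation:
Step 1: ant0:(2,2)->E->(2,3) | ant1:(2,3)->W->(2,2)
  grid max=4 at (2,2)
Step 2: ant0:(2,3)->W->(2,2) | ant1:(2,2)->E->(2,3)
  grid max=5 at (2,2)
Step 3: ant0:(2,2)->E->(2,3) | ant1:(2,3)->W->(2,2)
  grid max=6 at (2,2)
Step 4: ant0:(2,3)->W->(2,2) | ant1:(2,2)->E->(2,3)
  grid max=7 at (2,2)
Step 5: ant0:(2,2)->E->(2,3) | ant1:(2,3)->W->(2,2)
  grid max=8 at (2,2)
Final grid:
  0 0 0 0 0
  0 0 0 0 0
  0 0 8 8 0
  0 0 0 0 0
Max pheromone 8 at (2,2)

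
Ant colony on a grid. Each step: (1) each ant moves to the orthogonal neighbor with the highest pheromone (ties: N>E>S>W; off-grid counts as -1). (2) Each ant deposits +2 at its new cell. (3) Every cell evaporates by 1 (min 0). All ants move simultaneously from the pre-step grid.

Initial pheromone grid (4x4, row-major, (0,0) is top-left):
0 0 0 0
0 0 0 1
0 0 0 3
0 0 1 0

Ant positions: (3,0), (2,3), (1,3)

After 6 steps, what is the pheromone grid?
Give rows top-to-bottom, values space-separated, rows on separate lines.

After step 1: ants at (2,0),(1,3),(2,3)
  0 0 0 0
  0 0 0 2
  1 0 0 4
  0 0 0 0
After step 2: ants at (1,0),(2,3),(1,3)
  0 0 0 0
  1 0 0 3
  0 0 0 5
  0 0 0 0
After step 3: ants at (0,0),(1,3),(2,3)
  1 0 0 0
  0 0 0 4
  0 0 0 6
  0 0 0 0
After step 4: ants at (0,1),(2,3),(1,3)
  0 1 0 0
  0 0 0 5
  0 0 0 7
  0 0 0 0
After step 5: ants at (0,2),(1,3),(2,3)
  0 0 1 0
  0 0 0 6
  0 0 0 8
  0 0 0 0
After step 6: ants at (0,3),(2,3),(1,3)
  0 0 0 1
  0 0 0 7
  0 0 0 9
  0 0 0 0

0 0 0 1
0 0 0 7
0 0 0 9
0 0 0 0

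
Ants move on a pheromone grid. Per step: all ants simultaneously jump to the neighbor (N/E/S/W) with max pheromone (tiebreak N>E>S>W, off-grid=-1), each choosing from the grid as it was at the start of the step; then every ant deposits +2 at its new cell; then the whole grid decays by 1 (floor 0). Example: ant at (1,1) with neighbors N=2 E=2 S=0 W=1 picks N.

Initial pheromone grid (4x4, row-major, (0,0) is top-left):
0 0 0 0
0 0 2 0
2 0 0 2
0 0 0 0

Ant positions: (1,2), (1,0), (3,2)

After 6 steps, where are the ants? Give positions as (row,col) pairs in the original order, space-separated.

Step 1: ant0:(1,2)->N->(0,2) | ant1:(1,0)->S->(2,0) | ant2:(3,2)->N->(2,2)
  grid max=3 at (2,0)
Step 2: ant0:(0,2)->S->(1,2) | ant1:(2,0)->N->(1,0) | ant2:(2,2)->N->(1,2)
  grid max=4 at (1,2)
Step 3: ant0:(1,2)->N->(0,2) | ant1:(1,0)->S->(2,0) | ant2:(1,2)->N->(0,2)
  grid max=3 at (0,2)
Step 4: ant0:(0,2)->S->(1,2) | ant1:(2,0)->N->(1,0) | ant2:(0,2)->S->(1,2)
  grid max=6 at (1,2)
Step 5: ant0:(1,2)->N->(0,2) | ant1:(1,0)->S->(2,0) | ant2:(1,2)->N->(0,2)
  grid max=5 at (0,2)
Step 6: ant0:(0,2)->S->(1,2) | ant1:(2,0)->N->(1,0) | ant2:(0,2)->S->(1,2)
  grid max=8 at (1,2)

(1,2) (1,0) (1,2)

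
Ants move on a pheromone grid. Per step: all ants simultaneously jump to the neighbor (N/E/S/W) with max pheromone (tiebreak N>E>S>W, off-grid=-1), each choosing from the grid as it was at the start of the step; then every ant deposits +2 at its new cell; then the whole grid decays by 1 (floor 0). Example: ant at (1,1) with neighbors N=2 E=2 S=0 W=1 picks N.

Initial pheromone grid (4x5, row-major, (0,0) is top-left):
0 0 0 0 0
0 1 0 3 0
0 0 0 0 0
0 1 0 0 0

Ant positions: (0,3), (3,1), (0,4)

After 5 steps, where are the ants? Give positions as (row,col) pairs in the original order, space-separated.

Step 1: ant0:(0,3)->S->(1,3) | ant1:(3,1)->N->(2,1) | ant2:(0,4)->S->(1,4)
  grid max=4 at (1,3)
Step 2: ant0:(1,3)->E->(1,4) | ant1:(2,1)->N->(1,1) | ant2:(1,4)->W->(1,3)
  grid max=5 at (1,3)
Step 3: ant0:(1,4)->W->(1,3) | ant1:(1,1)->N->(0,1) | ant2:(1,3)->E->(1,4)
  grid max=6 at (1,3)
Step 4: ant0:(1,3)->E->(1,4) | ant1:(0,1)->E->(0,2) | ant2:(1,4)->W->(1,3)
  grid max=7 at (1,3)
Step 5: ant0:(1,4)->W->(1,3) | ant1:(0,2)->E->(0,3) | ant2:(1,3)->E->(1,4)
  grid max=8 at (1,3)

(1,3) (0,3) (1,4)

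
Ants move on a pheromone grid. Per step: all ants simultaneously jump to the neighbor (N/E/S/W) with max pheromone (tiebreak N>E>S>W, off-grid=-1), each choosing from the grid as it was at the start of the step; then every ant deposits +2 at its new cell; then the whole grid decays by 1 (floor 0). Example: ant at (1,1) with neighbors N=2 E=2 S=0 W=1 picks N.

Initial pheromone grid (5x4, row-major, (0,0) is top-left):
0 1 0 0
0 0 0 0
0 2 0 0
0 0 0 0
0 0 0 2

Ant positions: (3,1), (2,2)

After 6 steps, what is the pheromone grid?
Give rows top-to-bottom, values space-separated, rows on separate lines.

After step 1: ants at (2,1),(2,1)
  0 0 0 0
  0 0 0 0
  0 5 0 0
  0 0 0 0
  0 0 0 1
After step 2: ants at (1,1),(1,1)
  0 0 0 0
  0 3 0 0
  0 4 0 0
  0 0 0 0
  0 0 0 0
After step 3: ants at (2,1),(2,1)
  0 0 0 0
  0 2 0 0
  0 7 0 0
  0 0 0 0
  0 0 0 0
After step 4: ants at (1,1),(1,1)
  0 0 0 0
  0 5 0 0
  0 6 0 0
  0 0 0 0
  0 0 0 0
After step 5: ants at (2,1),(2,1)
  0 0 0 0
  0 4 0 0
  0 9 0 0
  0 0 0 0
  0 0 0 0
After step 6: ants at (1,1),(1,1)
  0 0 0 0
  0 7 0 0
  0 8 0 0
  0 0 0 0
  0 0 0 0

0 0 0 0
0 7 0 0
0 8 0 0
0 0 0 0
0 0 0 0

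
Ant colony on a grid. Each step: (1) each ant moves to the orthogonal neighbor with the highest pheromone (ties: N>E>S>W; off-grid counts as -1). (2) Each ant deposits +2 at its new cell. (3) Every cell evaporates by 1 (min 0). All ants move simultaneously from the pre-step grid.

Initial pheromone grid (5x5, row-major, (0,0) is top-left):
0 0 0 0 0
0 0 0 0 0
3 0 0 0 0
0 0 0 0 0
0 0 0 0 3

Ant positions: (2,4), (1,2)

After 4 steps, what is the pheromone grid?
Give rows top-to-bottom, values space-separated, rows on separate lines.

After step 1: ants at (1,4),(0,2)
  0 0 1 0 0
  0 0 0 0 1
  2 0 0 0 0
  0 0 0 0 0
  0 0 0 0 2
After step 2: ants at (0,4),(0,3)
  0 0 0 1 1
  0 0 0 0 0
  1 0 0 0 0
  0 0 0 0 0
  0 0 0 0 1
After step 3: ants at (0,3),(0,4)
  0 0 0 2 2
  0 0 0 0 0
  0 0 0 0 0
  0 0 0 0 0
  0 0 0 0 0
After step 4: ants at (0,4),(0,3)
  0 0 0 3 3
  0 0 0 0 0
  0 0 0 0 0
  0 0 0 0 0
  0 0 0 0 0

0 0 0 3 3
0 0 0 0 0
0 0 0 0 0
0 0 0 0 0
0 0 0 0 0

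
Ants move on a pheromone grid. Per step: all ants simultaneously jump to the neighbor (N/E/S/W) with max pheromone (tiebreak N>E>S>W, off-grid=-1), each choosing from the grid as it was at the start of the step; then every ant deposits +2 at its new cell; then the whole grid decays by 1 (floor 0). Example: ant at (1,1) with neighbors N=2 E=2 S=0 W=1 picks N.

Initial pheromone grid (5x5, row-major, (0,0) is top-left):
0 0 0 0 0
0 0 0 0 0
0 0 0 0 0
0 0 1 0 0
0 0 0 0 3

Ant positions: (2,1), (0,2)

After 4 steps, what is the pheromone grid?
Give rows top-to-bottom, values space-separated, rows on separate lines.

After step 1: ants at (1,1),(0,3)
  0 0 0 1 0
  0 1 0 0 0
  0 0 0 0 0
  0 0 0 0 0
  0 0 0 0 2
After step 2: ants at (0,1),(0,4)
  0 1 0 0 1
  0 0 0 0 0
  0 0 0 0 0
  0 0 0 0 0
  0 0 0 0 1
After step 3: ants at (0,2),(1,4)
  0 0 1 0 0
  0 0 0 0 1
  0 0 0 0 0
  0 0 0 0 0
  0 0 0 0 0
After step 4: ants at (0,3),(0,4)
  0 0 0 1 1
  0 0 0 0 0
  0 0 0 0 0
  0 0 0 0 0
  0 0 0 0 0

0 0 0 1 1
0 0 0 0 0
0 0 0 0 0
0 0 0 0 0
0 0 0 0 0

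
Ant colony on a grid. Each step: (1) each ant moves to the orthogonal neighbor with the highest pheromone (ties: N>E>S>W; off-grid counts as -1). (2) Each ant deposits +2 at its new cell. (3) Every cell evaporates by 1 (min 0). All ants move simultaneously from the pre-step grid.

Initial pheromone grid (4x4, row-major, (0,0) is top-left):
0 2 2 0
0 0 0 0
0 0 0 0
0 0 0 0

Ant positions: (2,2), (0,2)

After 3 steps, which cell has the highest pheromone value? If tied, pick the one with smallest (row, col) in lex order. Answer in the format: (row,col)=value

Answer: (0,1)=5

Derivation:
Step 1: ant0:(2,2)->N->(1,2) | ant1:(0,2)->W->(0,1)
  grid max=3 at (0,1)
Step 2: ant0:(1,2)->N->(0,2) | ant1:(0,1)->E->(0,2)
  grid max=4 at (0,2)
Step 3: ant0:(0,2)->W->(0,1) | ant1:(0,2)->W->(0,1)
  grid max=5 at (0,1)
Final grid:
  0 5 3 0
  0 0 0 0
  0 0 0 0
  0 0 0 0
Max pheromone 5 at (0,1)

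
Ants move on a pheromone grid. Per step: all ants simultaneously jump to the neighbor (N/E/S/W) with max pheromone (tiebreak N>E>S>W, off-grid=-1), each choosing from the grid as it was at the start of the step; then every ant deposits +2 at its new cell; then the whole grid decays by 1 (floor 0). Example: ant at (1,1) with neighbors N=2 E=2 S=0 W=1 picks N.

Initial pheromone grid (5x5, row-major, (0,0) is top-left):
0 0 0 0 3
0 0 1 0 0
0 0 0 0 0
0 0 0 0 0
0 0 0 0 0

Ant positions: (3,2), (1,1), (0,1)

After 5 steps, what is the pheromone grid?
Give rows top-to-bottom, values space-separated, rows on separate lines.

After step 1: ants at (2,2),(1,2),(0,2)
  0 0 1 0 2
  0 0 2 0 0
  0 0 1 0 0
  0 0 0 0 0
  0 0 0 0 0
After step 2: ants at (1,2),(0,2),(1,2)
  0 0 2 0 1
  0 0 5 0 0
  0 0 0 0 0
  0 0 0 0 0
  0 0 0 0 0
After step 3: ants at (0,2),(1,2),(0,2)
  0 0 5 0 0
  0 0 6 0 0
  0 0 0 0 0
  0 0 0 0 0
  0 0 0 0 0
After step 4: ants at (1,2),(0,2),(1,2)
  0 0 6 0 0
  0 0 9 0 0
  0 0 0 0 0
  0 0 0 0 0
  0 0 0 0 0
After step 5: ants at (0,2),(1,2),(0,2)
  0 0 9 0 0
  0 0 10 0 0
  0 0 0 0 0
  0 0 0 0 0
  0 0 0 0 0

0 0 9 0 0
0 0 10 0 0
0 0 0 0 0
0 0 0 0 0
0 0 0 0 0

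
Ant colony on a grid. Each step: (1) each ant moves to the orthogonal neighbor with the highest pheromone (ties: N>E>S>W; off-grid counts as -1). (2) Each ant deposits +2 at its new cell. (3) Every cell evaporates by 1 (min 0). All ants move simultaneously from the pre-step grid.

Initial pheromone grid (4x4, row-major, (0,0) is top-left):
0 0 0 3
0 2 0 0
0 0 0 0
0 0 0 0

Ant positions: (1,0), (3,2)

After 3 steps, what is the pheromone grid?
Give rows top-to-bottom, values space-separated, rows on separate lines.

After step 1: ants at (1,1),(2,2)
  0 0 0 2
  0 3 0 0
  0 0 1 0
  0 0 0 0
After step 2: ants at (0,1),(1,2)
  0 1 0 1
  0 2 1 0
  0 0 0 0
  0 0 0 0
After step 3: ants at (1,1),(1,1)
  0 0 0 0
  0 5 0 0
  0 0 0 0
  0 0 0 0

0 0 0 0
0 5 0 0
0 0 0 0
0 0 0 0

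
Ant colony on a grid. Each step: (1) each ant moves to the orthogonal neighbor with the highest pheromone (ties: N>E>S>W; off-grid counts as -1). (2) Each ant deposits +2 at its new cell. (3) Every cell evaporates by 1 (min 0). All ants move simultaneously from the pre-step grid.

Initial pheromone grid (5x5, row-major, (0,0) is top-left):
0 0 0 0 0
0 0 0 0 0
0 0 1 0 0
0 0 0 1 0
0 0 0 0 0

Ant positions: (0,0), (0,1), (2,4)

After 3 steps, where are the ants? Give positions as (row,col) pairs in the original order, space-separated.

Step 1: ant0:(0,0)->E->(0,1) | ant1:(0,1)->E->(0,2) | ant2:(2,4)->N->(1,4)
  grid max=1 at (0,1)
Step 2: ant0:(0,1)->E->(0,2) | ant1:(0,2)->W->(0,1) | ant2:(1,4)->N->(0,4)
  grid max=2 at (0,1)
Step 3: ant0:(0,2)->W->(0,1) | ant1:(0,1)->E->(0,2) | ant2:(0,4)->S->(1,4)
  grid max=3 at (0,1)

(0,1) (0,2) (1,4)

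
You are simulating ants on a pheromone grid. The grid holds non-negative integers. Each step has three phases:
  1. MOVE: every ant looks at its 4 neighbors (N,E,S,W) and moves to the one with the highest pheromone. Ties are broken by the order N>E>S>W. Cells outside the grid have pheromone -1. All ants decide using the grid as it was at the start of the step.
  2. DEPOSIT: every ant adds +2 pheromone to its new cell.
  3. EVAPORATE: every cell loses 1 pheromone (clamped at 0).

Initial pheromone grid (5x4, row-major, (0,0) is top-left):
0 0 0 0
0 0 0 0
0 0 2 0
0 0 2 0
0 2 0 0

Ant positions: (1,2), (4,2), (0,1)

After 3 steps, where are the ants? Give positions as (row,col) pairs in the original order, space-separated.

Step 1: ant0:(1,2)->S->(2,2) | ant1:(4,2)->N->(3,2) | ant2:(0,1)->E->(0,2)
  grid max=3 at (2,2)
Step 2: ant0:(2,2)->S->(3,2) | ant1:(3,2)->N->(2,2) | ant2:(0,2)->E->(0,3)
  grid max=4 at (2,2)
Step 3: ant0:(3,2)->N->(2,2) | ant1:(2,2)->S->(3,2) | ant2:(0,3)->S->(1,3)
  grid max=5 at (2,2)

(2,2) (3,2) (1,3)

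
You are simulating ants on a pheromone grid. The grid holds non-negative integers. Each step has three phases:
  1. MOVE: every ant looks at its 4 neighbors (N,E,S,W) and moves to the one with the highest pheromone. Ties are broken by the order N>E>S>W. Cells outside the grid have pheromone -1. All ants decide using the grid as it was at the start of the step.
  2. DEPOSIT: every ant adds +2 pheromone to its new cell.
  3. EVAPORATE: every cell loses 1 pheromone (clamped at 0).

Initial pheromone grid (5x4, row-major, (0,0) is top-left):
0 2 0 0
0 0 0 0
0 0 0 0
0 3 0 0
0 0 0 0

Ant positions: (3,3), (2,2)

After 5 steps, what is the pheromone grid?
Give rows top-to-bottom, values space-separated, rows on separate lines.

After step 1: ants at (2,3),(1,2)
  0 1 0 0
  0 0 1 0
  0 0 0 1
  0 2 0 0
  0 0 0 0
After step 2: ants at (1,3),(0,2)
  0 0 1 0
  0 0 0 1
  0 0 0 0
  0 1 0 0
  0 0 0 0
After step 3: ants at (0,3),(0,3)
  0 0 0 3
  0 0 0 0
  0 0 0 0
  0 0 0 0
  0 0 0 0
After step 4: ants at (1,3),(1,3)
  0 0 0 2
  0 0 0 3
  0 0 0 0
  0 0 0 0
  0 0 0 0
After step 5: ants at (0,3),(0,3)
  0 0 0 5
  0 0 0 2
  0 0 0 0
  0 0 0 0
  0 0 0 0

0 0 0 5
0 0 0 2
0 0 0 0
0 0 0 0
0 0 0 0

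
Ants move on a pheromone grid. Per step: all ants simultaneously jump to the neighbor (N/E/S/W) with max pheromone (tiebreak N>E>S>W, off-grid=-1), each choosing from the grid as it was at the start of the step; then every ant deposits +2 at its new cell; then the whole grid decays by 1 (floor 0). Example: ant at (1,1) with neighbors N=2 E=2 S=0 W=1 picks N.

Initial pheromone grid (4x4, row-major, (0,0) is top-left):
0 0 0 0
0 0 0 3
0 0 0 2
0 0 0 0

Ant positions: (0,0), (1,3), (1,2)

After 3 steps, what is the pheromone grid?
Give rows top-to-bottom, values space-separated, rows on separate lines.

After step 1: ants at (0,1),(2,3),(1,3)
  0 1 0 0
  0 0 0 4
  0 0 0 3
  0 0 0 0
After step 2: ants at (0,2),(1,3),(2,3)
  0 0 1 0
  0 0 0 5
  0 0 0 4
  0 0 0 0
After step 3: ants at (0,3),(2,3),(1,3)
  0 0 0 1
  0 0 0 6
  0 0 0 5
  0 0 0 0

0 0 0 1
0 0 0 6
0 0 0 5
0 0 0 0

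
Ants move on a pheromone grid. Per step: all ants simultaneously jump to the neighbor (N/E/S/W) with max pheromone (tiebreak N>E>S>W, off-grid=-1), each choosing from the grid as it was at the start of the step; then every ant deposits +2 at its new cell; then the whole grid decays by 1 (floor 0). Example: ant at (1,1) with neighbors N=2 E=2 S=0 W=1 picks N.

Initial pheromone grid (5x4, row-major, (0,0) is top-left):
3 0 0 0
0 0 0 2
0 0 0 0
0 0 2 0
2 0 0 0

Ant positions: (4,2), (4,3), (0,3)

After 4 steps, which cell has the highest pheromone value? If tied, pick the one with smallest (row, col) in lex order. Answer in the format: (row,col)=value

Step 1: ant0:(4,2)->N->(3,2) | ant1:(4,3)->N->(3,3) | ant2:(0,3)->S->(1,3)
  grid max=3 at (1,3)
Step 2: ant0:(3,2)->E->(3,3) | ant1:(3,3)->W->(3,2) | ant2:(1,3)->N->(0,3)
  grid max=4 at (3,2)
Step 3: ant0:(3,3)->W->(3,2) | ant1:(3,2)->E->(3,3) | ant2:(0,3)->S->(1,3)
  grid max=5 at (3,2)
Step 4: ant0:(3,2)->E->(3,3) | ant1:(3,3)->W->(3,2) | ant2:(1,3)->N->(0,3)
  grid max=6 at (3,2)
Final grid:
  0 0 0 1
  0 0 0 2
  0 0 0 0
  0 0 6 4
  0 0 0 0
Max pheromone 6 at (3,2)

Answer: (3,2)=6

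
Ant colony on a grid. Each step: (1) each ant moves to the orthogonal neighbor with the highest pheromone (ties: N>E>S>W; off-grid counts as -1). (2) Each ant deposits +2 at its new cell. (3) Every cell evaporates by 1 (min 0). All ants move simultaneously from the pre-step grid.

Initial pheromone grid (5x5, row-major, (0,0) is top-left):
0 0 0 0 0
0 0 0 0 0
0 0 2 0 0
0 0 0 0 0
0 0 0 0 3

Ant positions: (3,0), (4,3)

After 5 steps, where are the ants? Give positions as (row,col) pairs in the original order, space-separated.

Step 1: ant0:(3,0)->N->(2,0) | ant1:(4,3)->E->(4,4)
  grid max=4 at (4,4)
Step 2: ant0:(2,0)->N->(1,0) | ant1:(4,4)->N->(3,4)
  grid max=3 at (4,4)
Step 3: ant0:(1,0)->N->(0,0) | ant1:(3,4)->S->(4,4)
  grid max=4 at (4,4)
Step 4: ant0:(0,0)->E->(0,1) | ant1:(4,4)->N->(3,4)
  grid max=3 at (4,4)
Step 5: ant0:(0,1)->E->(0,2) | ant1:(3,4)->S->(4,4)
  grid max=4 at (4,4)

(0,2) (4,4)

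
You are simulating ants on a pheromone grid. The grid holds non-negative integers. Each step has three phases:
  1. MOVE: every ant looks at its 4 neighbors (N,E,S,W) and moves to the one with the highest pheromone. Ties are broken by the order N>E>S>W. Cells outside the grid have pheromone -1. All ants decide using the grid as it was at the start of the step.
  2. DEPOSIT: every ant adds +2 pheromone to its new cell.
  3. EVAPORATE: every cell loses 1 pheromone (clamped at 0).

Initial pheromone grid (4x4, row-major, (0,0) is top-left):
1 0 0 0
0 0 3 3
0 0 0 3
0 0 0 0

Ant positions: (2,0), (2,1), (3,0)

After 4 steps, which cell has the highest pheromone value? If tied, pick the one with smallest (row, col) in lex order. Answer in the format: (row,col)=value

Step 1: ant0:(2,0)->N->(1,0) | ant1:(2,1)->N->(1,1) | ant2:(3,0)->N->(2,0)
  grid max=2 at (1,2)
Step 2: ant0:(1,0)->E->(1,1) | ant1:(1,1)->E->(1,2) | ant2:(2,0)->N->(1,0)
  grid max=3 at (1,2)
Step 3: ant0:(1,1)->E->(1,2) | ant1:(1,2)->W->(1,1) | ant2:(1,0)->E->(1,1)
  grid max=5 at (1,1)
Step 4: ant0:(1,2)->W->(1,1) | ant1:(1,1)->E->(1,2) | ant2:(1,1)->E->(1,2)
  grid max=7 at (1,2)
Final grid:
  0 0 0 0
  0 6 7 0
  0 0 0 0
  0 0 0 0
Max pheromone 7 at (1,2)

Answer: (1,2)=7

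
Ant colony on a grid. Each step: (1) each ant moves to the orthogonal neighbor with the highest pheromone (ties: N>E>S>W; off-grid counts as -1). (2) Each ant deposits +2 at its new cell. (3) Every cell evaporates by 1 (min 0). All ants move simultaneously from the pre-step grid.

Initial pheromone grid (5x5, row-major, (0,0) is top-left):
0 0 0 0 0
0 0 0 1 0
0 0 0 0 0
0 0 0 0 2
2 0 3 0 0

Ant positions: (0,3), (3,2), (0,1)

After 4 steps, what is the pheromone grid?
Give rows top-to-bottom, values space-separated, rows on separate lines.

After step 1: ants at (1,3),(4,2),(0,2)
  0 0 1 0 0
  0 0 0 2 0
  0 0 0 0 0
  0 0 0 0 1
  1 0 4 0 0
After step 2: ants at (0,3),(3,2),(0,3)
  0 0 0 3 0
  0 0 0 1 0
  0 0 0 0 0
  0 0 1 0 0
  0 0 3 0 0
After step 3: ants at (1,3),(4,2),(1,3)
  0 0 0 2 0
  0 0 0 4 0
  0 0 0 0 0
  0 0 0 0 0
  0 0 4 0 0
After step 4: ants at (0,3),(3,2),(0,3)
  0 0 0 5 0
  0 0 0 3 0
  0 0 0 0 0
  0 0 1 0 0
  0 0 3 0 0

0 0 0 5 0
0 0 0 3 0
0 0 0 0 0
0 0 1 0 0
0 0 3 0 0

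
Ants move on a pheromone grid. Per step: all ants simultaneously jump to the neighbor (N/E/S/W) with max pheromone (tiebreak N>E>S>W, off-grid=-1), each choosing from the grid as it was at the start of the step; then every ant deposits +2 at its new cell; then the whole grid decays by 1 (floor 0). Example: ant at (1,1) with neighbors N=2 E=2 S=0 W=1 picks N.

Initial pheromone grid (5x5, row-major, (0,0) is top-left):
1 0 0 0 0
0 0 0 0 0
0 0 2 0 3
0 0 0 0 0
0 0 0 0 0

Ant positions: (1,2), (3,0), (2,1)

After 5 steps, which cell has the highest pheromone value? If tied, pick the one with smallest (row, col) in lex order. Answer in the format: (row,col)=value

Answer: (2,2)=9

Derivation:
Step 1: ant0:(1,2)->S->(2,2) | ant1:(3,0)->N->(2,0) | ant2:(2,1)->E->(2,2)
  grid max=5 at (2,2)
Step 2: ant0:(2,2)->N->(1,2) | ant1:(2,0)->N->(1,0) | ant2:(2,2)->N->(1,2)
  grid max=4 at (2,2)
Step 3: ant0:(1,2)->S->(2,2) | ant1:(1,0)->N->(0,0) | ant2:(1,2)->S->(2,2)
  grid max=7 at (2,2)
Step 4: ant0:(2,2)->N->(1,2) | ant1:(0,0)->E->(0,1) | ant2:(2,2)->N->(1,2)
  grid max=6 at (2,2)
Step 5: ant0:(1,2)->S->(2,2) | ant1:(0,1)->E->(0,2) | ant2:(1,2)->S->(2,2)
  grid max=9 at (2,2)
Final grid:
  0 0 1 0 0
  0 0 4 0 0
  0 0 9 0 0
  0 0 0 0 0
  0 0 0 0 0
Max pheromone 9 at (2,2)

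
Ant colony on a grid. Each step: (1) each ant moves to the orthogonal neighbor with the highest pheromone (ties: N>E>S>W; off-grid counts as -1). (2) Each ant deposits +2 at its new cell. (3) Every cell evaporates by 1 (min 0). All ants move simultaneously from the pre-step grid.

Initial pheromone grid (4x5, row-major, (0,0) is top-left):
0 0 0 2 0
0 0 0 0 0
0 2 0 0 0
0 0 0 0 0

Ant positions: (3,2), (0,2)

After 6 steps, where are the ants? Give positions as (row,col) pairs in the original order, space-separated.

Step 1: ant0:(3,2)->N->(2,2) | ant1:(0,2)->E->(0,3)
  grid max=3 at (0,3)
Step 2: ant0:(2,2)->W->(2,1) | ant1:(0,3)->E->(0,4)
  grid max=2 at (0,3)
Step 3: ant0:(2,1)->N->(1,1) | ant1:(0,4)->W->(0,3)
  grid max=3 at (0,3)
Step 4: ant0:(1,1)->S->(2,1) | ant1:(0,3)->E->(0,4)
  grid max=2 at (0,3)
Step 5: ant0:(2,1)->N->(1,1) | ant1:(0,4)->W->(0,3)
  grid max=3 at (0,3)
Step 6: ant0:(1,1)->S->(2,1) | ant1:(0,3)->E->(0,4)
  grid max=2 at (0,3)

(2,1) (0,4)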